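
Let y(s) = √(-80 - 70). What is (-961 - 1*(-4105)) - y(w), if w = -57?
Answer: 3144 - 5*I*√6 ≈ 3144.0 - 12.247*I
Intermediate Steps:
y(s) = 5*I*√6 (y(s) = √(-150) = 5*I*√6)
(-961 - 1*(-4105)) - y(w) = (-961 - 1*(-4105)) - 5*I*√6 = (-961 + 4105) - 5*I*√6 = 3144 - 5*I*√6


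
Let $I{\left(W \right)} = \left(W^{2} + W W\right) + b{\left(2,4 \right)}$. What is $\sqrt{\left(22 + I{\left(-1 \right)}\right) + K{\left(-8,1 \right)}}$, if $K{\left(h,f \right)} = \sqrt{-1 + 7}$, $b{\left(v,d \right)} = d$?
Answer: $\sqrt{28 + \sqrt{6}} \approx 5.5181$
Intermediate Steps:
$K{\left(h,f \right)} = \sqrt{6}$
$I{\left(W \right)} = 4 + 2 W^{2}$ ($I{\left(W \right)} = \left(W^{2} + W W\right) + 4 = \left(W^{2} + W^{2}\right) + 4 = 2 W^{2} + 4 = 4 + 2 W^{2}$)
$\sqrt{\left(22 + I{\left(-1 \right)}\right) + K{\left(-8,1 \right)}} = \sqrt{\left(22 + \left(4 + 2 \left(-1\right)^{2}\right)\right) + \sqrt{6}} = \sqrt{\left(22 + \left(4 + 2 \cdot 1\right)\right) + \sqrt{6}} = \sqrt{\left(22 + \left(4 + 2\right)\right) + \sqrt{6}} = \sqrt{\left(22 + 6\right) + \sqrt{6}} = \sqrt{28 + \sqrt{6}}$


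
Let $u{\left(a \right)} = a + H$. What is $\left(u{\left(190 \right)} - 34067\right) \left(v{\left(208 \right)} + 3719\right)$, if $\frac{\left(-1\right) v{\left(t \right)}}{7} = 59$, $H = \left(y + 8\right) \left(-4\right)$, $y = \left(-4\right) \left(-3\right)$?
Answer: $-112261842$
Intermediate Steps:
$y = 12$
$H = -80$ ($H = \left(12 + 8\right) \left(-4\right) = 20 \left(-4\right) = -80$)
$v{\left(t \right)} = -413$ ($v{\left(t \right)} = \left(-7\right) 59 = -413$)
$u{\left(a \right)} = -80 + a$ ($u{\left(a \right)} = a - 80 = -80 + a$)
$\left(u{\left(190 \right)} - 34067\right) \left(v{\left(208 \right)} + 3719\right) = \left(\left(-80 + 190\right) - 34067\right) \left(-413 + 3719\right) = \left(110 - 34067\right) 3306 = \left(-33957\right) 3306 = -112261842$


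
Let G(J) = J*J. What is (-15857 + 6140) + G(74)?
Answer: -4241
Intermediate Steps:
G(J) = J**2
(-15857 + 6140) + G(74) = (-15857 + 6140) + 74**2 = -9717 + 5476 = -4241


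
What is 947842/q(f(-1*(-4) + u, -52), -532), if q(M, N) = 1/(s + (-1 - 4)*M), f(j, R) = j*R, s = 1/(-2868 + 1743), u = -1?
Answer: 831730407158/1125 ≈ 7.3932e+8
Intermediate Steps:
s = -1/1125 (s = 1/(-1125) = -1/1125 ≈ -0.00088889)
f(j, R) = R*j
q(M, N) = 1/(-1/1125 - 5*M) (q(M, N) = 1/(-1/1125 + (-1 - 4)*M) = 1/(-1/1125 - 5*M))
947842/q(f(-1*(-4) + u, -52), -532) = 947842/((-1125/(1 + 5625*(-52*(-1*(-4) - 1))))) = 947842/((-1125/(1 + 5625*(-52*(4 - 1))))) = 947842/((-1125/(1 + 5625*(-52*3)))) = 947842/((-1125/(1 + 5625*(-156)))) = 947842/((-1125/(1 - 877500))) = 947842/((-1125/(-877499))) = 947842/((-1125*(-1/877499))) = 947842/(1125/877499) = 947842*(877499/1125) = 831730407158/1125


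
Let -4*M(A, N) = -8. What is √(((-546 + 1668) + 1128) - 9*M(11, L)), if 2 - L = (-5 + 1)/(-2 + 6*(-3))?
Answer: 6*√62 ≈ 47.244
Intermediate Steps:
L = 9/5 (L = 2 - (-5 + 1)/(-2 + 6*(-3)) = 2 - (-4)/(-2 - 18) = 2 - (-4)/(-20) = 2 - (-4)*(-1)/20 = 2 - 1*⅕ = 2 - ⅕ = 9/5 ≈ 1.8000)
M(A, N) = 2 (M(A, N) = -¼*(-8) = 2)
√(((-546 + 1668) + 1128) - 9*M(11, L)) = √(((-546 + 1668) + 1128) - 9*2) = √((1122 + 1128) - 18) = √(2250 - 18) = √2232 = 6*√62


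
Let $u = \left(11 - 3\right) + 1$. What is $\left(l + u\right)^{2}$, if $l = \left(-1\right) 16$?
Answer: $49$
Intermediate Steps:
$l = -16$
$u = 9$ ($u = 8 + 1 = 9$)
$\left(l + u\right)^{2} = \left(-16 + 9\right)^{2} = \left(-7\right)^{2} = 49$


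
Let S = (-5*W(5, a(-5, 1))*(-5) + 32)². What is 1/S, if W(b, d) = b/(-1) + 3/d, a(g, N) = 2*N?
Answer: 4/12321 ≈ 0.00032465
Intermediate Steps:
W(b, d) = -b + 3/d (W(b, d) = b*(-1) + 3/d = -b + 3/d)
S = 12321/4 (S = (-5*(-1*5 + 3/((2*1)))*(-5) + 32)² = (-5*(-5 + 3/2)*(-5) + 32)² = (-5*(-7/2)*(-5) + 32)² = ((35/2)*(-5) + 32)² = (-175/2 + 32)² = (-111/2)² = 12321/4 ≈ 3080.3)
1/S = 1/(12321/4) = 4/12321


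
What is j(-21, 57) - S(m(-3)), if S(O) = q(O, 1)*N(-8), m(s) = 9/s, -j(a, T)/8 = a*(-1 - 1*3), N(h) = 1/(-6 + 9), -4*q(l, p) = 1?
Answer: -8063/12 ≈ -671.92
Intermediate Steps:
q(l, p) = -¼ (q(l, p) = -¼*1 = -¼)
N(h) = ⅓ (N(h) = 1/3 = ⅓)
j(a, T) = 32*a (j(a, T) = -8*a*(-1 - 1*3) = -8*a*(-1 - 3) = -8*a*(-4) = -(-32)*a = 32*a)
S(O) = -1/12 (S(O) = -¼*⅓ = -1/12)
j(-21, 57) - S(m(-3)) = 32*(-21) - 1*(-1/12) = -672 + 1/12 = -8063/12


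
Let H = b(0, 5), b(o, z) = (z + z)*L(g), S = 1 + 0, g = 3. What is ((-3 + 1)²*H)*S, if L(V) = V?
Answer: 120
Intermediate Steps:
S = 1
b(o, z) = 6*z (b(o, z) = (z + z)*3 = (2*z)*3 = 6*z)
H = 30 (H = 6*5 = 30)
((-3 + 1)²*H)*S = ((-3 + 1)²*30)*1 = ((-2)²*30)*1 = (4*30)*1 = 120*1 = 120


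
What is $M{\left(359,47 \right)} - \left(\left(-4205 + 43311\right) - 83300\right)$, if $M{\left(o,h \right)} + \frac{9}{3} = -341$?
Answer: $43850$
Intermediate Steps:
$M{\left(o,h \right)} = -344$ ($M{\left(o,h \right)} = -3 - 341 = -344$)
$M{\left(359,47 \right)} - \left(\left(-4205 + 43311\right) - 83300\right) = -344 - \left(\left(-4205 + 43311\right) - 83300\right) = -344 - \left(39106 - 83300\right) = -344 - -44194 = -344 + 44194 = 43850$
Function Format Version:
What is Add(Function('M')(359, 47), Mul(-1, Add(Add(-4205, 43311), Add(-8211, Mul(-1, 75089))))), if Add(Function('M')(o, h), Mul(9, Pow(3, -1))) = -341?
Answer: 43850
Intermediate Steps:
Function('M')(o, h) = -344 (Function('M')(o, h) = Add(-3, -341) = -344)
Add(Function('M')(359, 47), Mul(-1, Add(Add(-4205, 43311), Add(-8211, Mul(-1, 75089))))) = Add(-344, Mul(-1, Add(Add(-4205, 43311), Add(-8211, Mul(-1, 75089))))) = Add(-344, Mul(-1, Add(39106, Add(-8211, -75089)))) = Add(-344, Mul(-1, Add(39106, -83300))) = Add(-344, Mul(-1, -44194)) = Add(-344, 44194) = 43850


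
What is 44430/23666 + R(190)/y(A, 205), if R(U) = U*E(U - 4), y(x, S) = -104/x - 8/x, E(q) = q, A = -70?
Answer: 522767205/23666 ≈ 22089.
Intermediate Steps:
y(x, S) = -112/x
R(U) = U*(-4 + U) (R(U) = U*(U - 4) = U*(-4 + U))
44430/23666 + R(190)/y(A, 205) = 44430/23666 + (190*(-4 + 190))/((-112/(-70))) = 44430*(1/23666) + (190*186)/((-112*(-1/70))) = 22215/11833 + 35340/(8/5) = 22215/11833 + 35340*(5/8) = 22215/11833 + 44175/2 = 522767205/23666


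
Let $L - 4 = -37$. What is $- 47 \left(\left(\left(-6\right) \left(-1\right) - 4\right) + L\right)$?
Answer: $1457$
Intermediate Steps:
$L = -33$ ($L = 4 - 37 = -33$)
$- 47 \left(\left(\left(-6\right) \left(-1\right) - 4\right) + L\right) = - 47 \left(\left(\left(-6\right) \left(-1\right) - 4\right) - 33\right) = - 47 \left(\left(6 - 4\right) - 33\right) = - 47 \left(2 - 33\right) = \left(-47\right) \left(-31\right) = 1457$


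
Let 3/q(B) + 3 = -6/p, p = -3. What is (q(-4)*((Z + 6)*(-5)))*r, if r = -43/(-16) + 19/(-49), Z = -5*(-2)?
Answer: 27045/49 ≈ 551.94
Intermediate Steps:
Z = 10
r = 1803/784 (r = -43*(-1/16) + 19*(-1/49) = 43/16 - 19/49 = 1803/784 ≈ 2.2997)
q(B) = -3 (q(B) = 3/(-3 - 6/(-3)) = 3/(-3 - 6*(-1/3)) = 3/(-3 + 2) = 3/(-1) = 3*(-1) = -3)
(q(-4)*((Z + 6)*(-5)))*r = -3*(10 + 6)*(-5)*(1803/784) = -48*(-5)*(1803/784) = -3*(-80)*(1803/784) = 240*(1803/784) = 27045/49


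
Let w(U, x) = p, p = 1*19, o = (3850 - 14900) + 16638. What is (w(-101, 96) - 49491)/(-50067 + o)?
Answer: 49472/44479 ≈ 1.1123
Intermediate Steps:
o = 5588 (o = -11050 + 16638 = 5588)
p = 19
w(U, x) = 19
(w(-101, 96) - 49491)/(-50067 + o) = (19 - 49491)/(-50067 + 5588) = -49472/(-44479) = -49472*(-1/44479) = 49472/44479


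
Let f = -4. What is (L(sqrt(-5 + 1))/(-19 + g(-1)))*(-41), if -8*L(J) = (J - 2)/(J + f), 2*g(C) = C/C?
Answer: -123/740 + 41*I/740 ≈ -0.16622 + 0.055405*I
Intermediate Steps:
g(C) = 1/2 (g(C) = (C/C)/2 = (1/2)*1 = 1/2)
L(J) = -(-2 + J)/(8*(-4 + J)) (L(J) = -(J - 2)/(8*(J - 4)) = -(-2 + J)/(8*(-4 + J)))
(L(sqrt(-5 + 1))/(-19 + g(-1)))*(-41) = (((2 - sqrt(-5 + 1))/(8*(-4 + sqrt(-5 + 1))))/(-19 + 1/2))*(-41) = (((2 - sqrt(-4))/(8*(-4 + sqrt(-4))))/(-37/2))*(-41) = -(2 - 2*I)/(148*(-4 + 2*I))*(-41) = -(-4 - 2*I)/20*(2 - 2*I)/148*(-41) = -(-4 - 2*I)*(2 - 2*I)/2960*(-41) = 41*(-4 - 2*I)*(2 - 2*I)/2960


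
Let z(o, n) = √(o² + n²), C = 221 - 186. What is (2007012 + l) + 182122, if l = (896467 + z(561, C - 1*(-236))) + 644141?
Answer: 3729742 + √388162 ≈ 3.7304e+6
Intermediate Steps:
C = 35
z(o, n) = √(n² + o²)
l = 1540608 + √388162 (l = (896467 + √((35 - 1*(-236))² + 561²)) + 644141 = (896467 + √((35 + 236)² + 314721)) + 644141 = (896467 + √(271² + 314721)) + 644141 = (896467 + √(73441 + 314721)) + 644141 = (896467 + √388162) + 644141 = 1540608 + √388162 ≈ 1.5412e+6)
(2007012 + l) + 182122 = (2007012 + (1540608 + √388162)) + 182122 = (3547620 + √388162) + 182122 = 3729742 + √388162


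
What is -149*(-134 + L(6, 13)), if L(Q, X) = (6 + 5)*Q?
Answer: 10132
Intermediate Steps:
L(Q, X) = 11*Q
-149*(-134 + L(6, 13)) = -149*(-134 + 11*6) = -149*(-134 + 66) = -149*(-68) = 10132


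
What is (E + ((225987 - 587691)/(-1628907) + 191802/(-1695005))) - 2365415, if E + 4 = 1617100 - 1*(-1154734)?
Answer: 4110308992015147/10113573295 ≈ 4.0642e+5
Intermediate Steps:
E = 2771830 (E = -4 + (1617100 - 1*(-1154734)) = -4 + (1617100 + 1154734) = -4 + 2771834 = 2771830)
(E + ((225987 - 587691)/(-1628907) + 191802/(-1695005))) - 2365415 = (2771830 + ((225987 - 587691)/(-1628907) + 191802/(-1695005))) - 2365415 = (2771830 + (-361704*(-1/1628907) + 191802*(-1/1695005))) - 2365415 = (2771830 + (17224/77567 - 14754/130385)) - 2365415 = (2771830 + 1101327722/10113573295) - 2365415 = 28033106967607572/10113573295 - 2365415 = 4110308992015147/10113573295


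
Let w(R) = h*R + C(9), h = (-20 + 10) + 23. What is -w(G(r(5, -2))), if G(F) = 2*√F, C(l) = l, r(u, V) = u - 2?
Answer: -9 - 26*√3 ≈ -54.033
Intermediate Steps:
r(u, V) = -2 + u
h = 13 (h = -10 + 23 = 13)
w(R) = 9 + 13*R (w(R) = 13*R + 9 = 9 + 13*R)
-w(G(r(5, -2))) = -(9 + 13*(2*√(-2 + 5))) = -(9 + 13*(2*√3)) = -(9 + 26*√3) = -9 - 26*√3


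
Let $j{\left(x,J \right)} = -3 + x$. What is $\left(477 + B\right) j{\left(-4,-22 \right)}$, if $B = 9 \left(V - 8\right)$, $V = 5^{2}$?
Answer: $-4410$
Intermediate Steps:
$V = 25$
$B = 153$ ($B = 9 \left(25 - 8\right) = 9 \cdot 17 = 153$)
$\left(477 + B\right) j{\left(-4,-22 \right)} = \left(477 + 153\right) \left(-3 - 4\right) = 630 \left(-7\right) = -4410$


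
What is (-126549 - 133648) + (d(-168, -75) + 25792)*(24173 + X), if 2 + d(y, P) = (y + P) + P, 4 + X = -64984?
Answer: -1039899877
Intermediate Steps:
X = -64988 (X = -4 - 64984 = -64988)
d(y, P) = -2 + y + 2*P (d(y, P) = -2 + ((y + P) + P) = -2 + ((P + y) + P) = -2 + (y + 2*P) = -2 + y + 2*P)
(-126549 - 133648) + (d(-168, -75) + 25792)*(24173 + X) = (-126549 - 133648) + ((-2 - 168 + 2*(-75)) + 25792)*(24173 - 64988) = -260197 + ((-2 - 168 - 150) + 25792)*(-40815) = -260197 + (-320 + 25792)*(-40815) = -260197 + 25472*(-40815) = -260197 - 1039639680 = -1039899877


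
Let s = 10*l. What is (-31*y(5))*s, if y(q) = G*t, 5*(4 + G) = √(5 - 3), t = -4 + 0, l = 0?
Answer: 0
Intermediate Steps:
t = -4
G = -4 + √2/5 (G = -4 + √(5 - 3)/5 = -4 + √2/5 ≈ -3.7172)
s = 0 (s = 10*0 = 0)
y(q) = 16 - 4*√2/5 (y(q) = (-4 + √2/5)*(-4) = 16 - 4*√2/5)
(-31*y(5))*s = -31*(16 - 4*√2/5)*0 = (-496 + 124*√2/5)*0 = 0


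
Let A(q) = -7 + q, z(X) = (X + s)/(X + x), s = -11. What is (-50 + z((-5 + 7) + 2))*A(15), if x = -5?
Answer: -344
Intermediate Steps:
z(X) = (-11 + X)/(-5 + X) (z(X) = (X - 11)/(X - 5) = (-11 + X)/(-5 + X))
(-50 + z((-5 + 7) + 2))*A(15) = (-50 + (-11 + ((-5 + 7) + 2))/(-5 + ((-5 + 7) + 2)))*(-7 + 15) = (-50 + (-11 + (2 + 2))/(-5 + (2 + 2)))*8 = (-50 + (-11 + 4)/(-5 + 4))*8 = (-50 - 7/(-1))*8 = (-50 - 1*(-7))*8 = (-50 + 7)*8 = -43*8 = -344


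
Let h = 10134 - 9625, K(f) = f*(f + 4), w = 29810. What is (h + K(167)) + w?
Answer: 58876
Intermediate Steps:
K(f) = f*(4 + f)
h = 509
(h + K(167)) + w = (509 + 167*(4 + 167)) + 29810 = (509 + 167*171) + 29810 = (509 + 28557) + 29810 = 29066 + 29810 = 58876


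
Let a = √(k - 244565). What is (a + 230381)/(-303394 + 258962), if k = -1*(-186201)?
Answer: -230381/44432 - I*√14591/22216 ≈ -5.185 - 0.0054372*I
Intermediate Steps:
k = 186201
a = 2*I*√14591 (a = √(186201 - 244565) = √(-58364) = 2*I*√14591 ≈ 241.59*I)
(a + 230381)/(-303394 + 258962) = (2*I*√14591 + 230381)/(-303394 + 258962) = (230381 + 2*I*√14591)/(-44432) = (230381 + 2*I*√14591)*(-1/44432) = -230381/44432 - I*√14591/22216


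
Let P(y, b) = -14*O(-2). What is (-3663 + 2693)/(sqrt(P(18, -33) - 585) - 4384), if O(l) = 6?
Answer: 850496/3844025 + 194*I*sqrt(669)/3844025 ≈ 0.22125 + 0.0013054*I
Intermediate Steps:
P(y, b) = -84 (P(y, b) = -14*6 = -84)
(-3663 + 2693)/(sqrt(P(18, -33) - 585) - 4384) = (-3663 + 2693)/(sqrt(-84 - 585) - 4384) = -970/(sqrt(-669) - 4384) = -970/(I*sqrt(669) - 4384) = -970/(-4384 + I*sqrt(669))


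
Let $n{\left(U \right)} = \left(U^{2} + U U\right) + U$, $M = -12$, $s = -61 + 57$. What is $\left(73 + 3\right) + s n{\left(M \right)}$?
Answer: $-1028$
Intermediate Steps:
$s = -4$
$n{\left(U \right)} = U + 2 U^{2}$ ($n{\left(U \right)} = \left(U^{2} + U^{2}\right) + U = 2 U^{2} + U = U + 2 U^{2}$)
$\left(73 + 3\right) + s n{\left(M \right)} = \left(73 + 3\right) - 4 \left(- 12 \left(1 + 2 \left(-12\right)\right)\right) = 76 - 4 \left(- 12 \left(1 - 24\right)\right) = 76 - 4 \left(\left(-12\right) \left(-23\right)\right) = 76 - 1104 = -1028$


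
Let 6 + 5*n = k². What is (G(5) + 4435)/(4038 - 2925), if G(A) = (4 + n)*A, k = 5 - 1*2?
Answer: 1486/371 ≈ 4.0054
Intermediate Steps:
k = 3 (k = 5 - 2 = 3)
n = ⅗ (n = -6/5 + (⅕)*3² = -6/5 + (⅕)*9 = -6/5 + 9/5 = ⅗ ≈ 0.60000)
G(A) = 23*A/5 (G(A) = (4 + ⅗)*A = 23*A/5)
(G(5) + 4435)/(4038 - 2925) = ((23/5)*5 + 4435)/(4038 - 2925) = (23 + 4435)/1113 = 4458*(1/1113) = 1486/371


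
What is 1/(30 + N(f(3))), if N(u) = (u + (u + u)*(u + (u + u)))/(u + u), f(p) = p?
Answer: 2/79 ≈ 0.025316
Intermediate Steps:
N(u) = (u + 6*u²)/(2*u) (N(u) = (u + (2*u)*(u + 2*u))/((2*u)) = (u + (2*u)*(3*u))*(1/(2*u)) = (u + 6*u²)*(1/(2*u)) = (u + 6*u²)/(2*u))
1/(30 + N(f(3))) = 1/(30 + (½ + 3*3)) = 1/(30 + (½ + 9)) = 1/(30 + 19/2) = 1/(79/2) = 2/79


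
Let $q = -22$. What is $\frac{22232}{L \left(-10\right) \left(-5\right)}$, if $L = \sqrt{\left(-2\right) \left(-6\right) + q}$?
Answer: $- \frac{5558 i \sqrt{10}}{125} \approx - 140.61 i$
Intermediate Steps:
$L = i \sqrt{10}$ ($L = \sqrt{\left(-2\right) \left(-6\right) - 22} = \sqrt{12 - 22} = \sqrt{-10} = i \sqrt{10} \approx 3.1623 i$)
$\frac{22232}{L \left(-10\right) \left(-5\right)} = \frac{22232}{i \sqrt{10} \left(-10\right) \left(-5\right)} = \frac{22232}{- 10 i \sqrt{10} \left(-5\right)} = \frac{22232}{50 i \sqrt{10}} = 22232 \left(- \frac{i \sqrt{10}}{500}\right) = - \frac{5558 i \sqrt{10}}{125}$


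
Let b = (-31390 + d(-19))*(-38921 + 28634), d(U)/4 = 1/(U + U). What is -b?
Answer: -6135290244/19 ≈ -3.2291e+8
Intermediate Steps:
d(U) = 2/U (d(U) = 4/(U + U) = 4/((2*U)) = 4*(1/(2*U)) = 2/U)
b = 6135290244/19 (b = (-31390 + 2/(-19))*(-38921 + 28634) = (-31390 + 2*(-1/19))*(-10287) = (-31390 - 2/19)*(-10287) = -596412/19*(-10287) = 6135290244/19 ≈ 3.2291e+8)
-b = -1*6135290244/19 = -6135290244/19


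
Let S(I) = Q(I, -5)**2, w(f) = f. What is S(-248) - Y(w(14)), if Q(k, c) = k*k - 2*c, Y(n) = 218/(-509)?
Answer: 1926041847982/509 ≈ 3.7840e+9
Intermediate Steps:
Y(n) = -218/509 (Y(n) = 218*(-1/509) = -218/509)
Q(k, c) = k**2 - 2*c
S(I) = (10 + I**2)**2 (S(I) = (I**2 - 2*(-5))**2 = (I**2 + 10)**2 = (10 + I**2)**2)
S(-248) - Y(w(14)) = (10 + (-248)**2)**2 - 1*(-218/509) = (10 + 61504)**2 + 218/509 = 61514**2 + 218/509 = 3783972196 + 218/509 = 1926041847982/509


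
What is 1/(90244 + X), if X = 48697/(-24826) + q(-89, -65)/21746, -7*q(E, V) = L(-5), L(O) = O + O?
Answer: 1889531686/170515191218147 ≈ 1.1081e-5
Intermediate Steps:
L(O) = 2*O
q(E, V) = 10/7 (q(E, V) = -2*(-5)/7 = -⅐*(-10) = 10/7)
X = -3706253237/1889531686 (X = 48697/(-24826) + (10/7)/21746 = 48697*(-1/24826) + (10/7)*(1/21746) = -48697/24826 + 5/76111 = -3706253237/1889531686 ≈ -1.9615)
1/(90244 + X) = 1/(90244 - 3706253237/1889531686) = 1/(170515191218147/1889531686) = 1889531686/170515191218147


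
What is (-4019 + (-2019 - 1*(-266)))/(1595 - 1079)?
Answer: -481/43 ≈ -11.186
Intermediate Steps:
(-4019 + (-2019 - 1*(-266)))/(1595 - 1079) = (-4019 + (-2019 + 266))/516 = (-4019 - 1753)*(1/516) = -5772*1/516 = -481/43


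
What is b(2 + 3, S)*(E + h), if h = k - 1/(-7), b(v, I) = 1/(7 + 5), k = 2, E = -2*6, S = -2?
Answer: -23/28 ≈ -0.82143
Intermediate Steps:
E = -12
b(v, I) = 1/12
h = 15/7 (h = 2 - 1/(-7) = 2 - 1*(-1/7) = 2 + 1/7 = 15/7 ≈ 2.1429)
b(2 + 3, S)*(E + h) = (-12 + 15/7)/12 = (1/12)*(-69/7) = -23/28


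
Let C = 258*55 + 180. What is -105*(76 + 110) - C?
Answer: -33900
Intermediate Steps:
C = 14370 (C = 14190 + 180 = 14370)
-105*(76 + 110) - C = -105*(76 + 110) - 1*14370 = -105*186 - 14370 = -19530 - 14370 = -33900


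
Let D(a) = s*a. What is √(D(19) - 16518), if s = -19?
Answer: I*√16879 ≈ 129.92*I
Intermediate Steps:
D(a) = -19*a
√(D(19) - 16518) = √(-19*19 - 16518) = √(-361 - 16518) = √(-16879) = I*√16879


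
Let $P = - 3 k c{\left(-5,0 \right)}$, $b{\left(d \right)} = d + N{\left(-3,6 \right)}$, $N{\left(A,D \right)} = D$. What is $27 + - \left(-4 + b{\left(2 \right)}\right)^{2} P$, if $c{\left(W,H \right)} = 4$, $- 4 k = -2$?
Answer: $123$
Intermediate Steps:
$k = \frac{1}{2}$ ($k = \left(- \frac{1}{4}\right) \left(-2\right) = \frac{1}{2} \approx 0.5$)
$b{\left(d \right)} = 6 + d$ ($b{\left(d \right)} = d + 6 = 6 + d$)
$P = -6$ ($P = \left(-3\right) \frac{1}{2} \cdot 4 = \left(- \frac{3}{2}\right) 4 = -6$)
$27 + - \left(-4 + b{\left(2 \right)}\right)^{2} P = 27 + - \left(-4 + \left(6 + 2\right)\right)^{2} \left(-6\right) = 27 + - \left(-4 + 8\right)^{2} \left(-6\right) = 27 + - 4^{2} \left(-6\right) = 27 + \left(-1\right) 16 \left(-6\right) = 27 - -96 = 27 + 96 = 123$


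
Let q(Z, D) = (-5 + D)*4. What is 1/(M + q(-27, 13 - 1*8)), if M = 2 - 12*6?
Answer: -1/70 ≈ -0.014286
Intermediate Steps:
M = -70 (M = 2 - 72 = -70)
q(Z, D) = -20 + 4*D
1/(M + q(-27, 13 - 1*8)) = 1/(-70 + (-20 + 4*(13 - 1*8))) = 1/(-70 + (-20 + 4*(13 - 8))) = 1/(-70 + (-20 + 4*5)) = 1/(-70 + (-20 + 20)) = 1/(-70 + 0) = 1/(-70) = -1/70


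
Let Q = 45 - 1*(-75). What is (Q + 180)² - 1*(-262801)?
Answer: 352801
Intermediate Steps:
Q = 120 (Q = 45 + 75 = 120)
(Q + 180)² - 1*(-262801) = (120 + 180)² - 1*(-262801) = 300² + 262801 = 90000 + 262801 = 352801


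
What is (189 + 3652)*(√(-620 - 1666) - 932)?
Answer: -3579812 + 11523*I*√254 ≈ -3.5798e+6 + 1.8365e+5*I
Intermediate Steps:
(189 + 3652)*(√(-620 - 1666) - 932) = 3841*(√(-2286) - 932) = 3841*(3*I*√254 - 932) = 3841*(-932 + 3*I*√254) = -3579812 + 11523*I*√254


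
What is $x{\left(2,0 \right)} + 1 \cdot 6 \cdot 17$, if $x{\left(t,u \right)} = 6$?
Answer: $108$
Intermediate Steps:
$x{\left(2,0 \right)} + 1 \cdot 6 \cdot 17 = 6 + 1 \cdot 6 \cdot 17 = 6 + 6 \cdot 17 = 6 + 102 = 108$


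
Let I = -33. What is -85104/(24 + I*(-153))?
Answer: -28368/1691 ≈ -16.776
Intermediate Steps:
-85104/(24 + I*(-153)) = -85104/(24 - 33*(-153)) = -85104/(24 + 5049) = -85104/5073 = -85104*1/5073 = -28368/1691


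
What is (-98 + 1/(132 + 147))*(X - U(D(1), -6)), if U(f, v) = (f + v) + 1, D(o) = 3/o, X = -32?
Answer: 273410/93 ≈ 2939.9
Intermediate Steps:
U(f, v) = 1 + f + v
(-98 + 1/(132 + 147))*(X - U(D(1), -6)) = (-98 + 1/(132 + 147))*(-32 - (1 + 3/1 - 6)) = (-98 + 1/279)*(-32 - (1 + 3*1 - 6)) = (-98 + 1/279)*(-32 - (1 + 3 - 6)) = -27341*(-32 - 1*(-2))/279 = -27341*(-32 + 2)/279 = -27341/279*(-30) = 273410/93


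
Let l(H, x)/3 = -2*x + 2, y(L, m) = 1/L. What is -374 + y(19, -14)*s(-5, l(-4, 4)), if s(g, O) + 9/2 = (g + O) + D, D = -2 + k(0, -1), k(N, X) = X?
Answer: -14273/38 ≈ -375.61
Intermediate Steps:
l(H, x) = 6 - 6*x (l(H, x) = 3*(-2*x + 2) = 3*(2 - 2*x) = 6 - 6*x)
D = -3 (D = -2 - 1 = -3)
s(g, O) = -15/2 + O + g (s(g, O) = -9/2 + ((g + O) - 3) = -9/2 + ((O + g) - 3) = -9/2 + (-3 + O + g) = -15/2 + O + g)
-374 + y(19, -14)*s(-5, l(-4, 4)) = -374 + (-15/2 + (6 - 6*4) - 5)/19 = -374 + (-15/2 + (6 - 24) - 5)/19 = -374 + (-15/2 - 18 - 5)/19 = -374 + (1/19)*(-61/2) = -374 - 61/38 = -14273/38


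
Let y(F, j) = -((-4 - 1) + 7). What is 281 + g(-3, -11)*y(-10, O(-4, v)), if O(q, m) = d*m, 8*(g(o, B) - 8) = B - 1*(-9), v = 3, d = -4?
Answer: 531/2 ≈ 265.50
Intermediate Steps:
g(o, B) = 73/8 + B/8 (g(o, B) = 8 + (B - 1*(-9))/8 = 8 + (B + 9)/8 = 8 + (9 + B)/8 = 8 + (9/8 + B/8) = 73/8 + B/8)
O(q, m) = -4*m
y(F, j) = -2 (y(F, j) = -(-5 + 7) = -1*2 = -2)
281 + g(-3, -11)*y(-10, O(-4, v)) = 281 + (73/8 + (⅛)*(-11))*(-2) = 281 + (73/8 - 11/8)*(-2) = 281 + (31/4)*(-2) = 281 - 31/2 = 531/2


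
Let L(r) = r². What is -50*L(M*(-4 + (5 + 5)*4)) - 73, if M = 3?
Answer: -583273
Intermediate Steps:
-50*L(M*(-4 + (5 + 5)*4)) - 73 = -50*9*(-4 + (5 + 5)*4)² - 73 = -50*9*(-4 + 10*4)² - 73 = -50*9*(-4 + 40)² - 73 = -50*(3*36)² - 73 = -50*108² - 73 = -50*11664 - 73 = -583200 - 73 = -583273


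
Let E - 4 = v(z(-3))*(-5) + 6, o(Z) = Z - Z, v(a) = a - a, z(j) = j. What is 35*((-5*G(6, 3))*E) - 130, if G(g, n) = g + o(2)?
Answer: -10630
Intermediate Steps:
v(a) = 0
o(Z) = 0
G(g, n) = g (G(g, n) = g + 0 = g)
E = 10 (E = 4 + (0*(-5) + 6) = 4 + (0 + 6) = 4 + 6 = 10)
35*((-5*G(6, 3))*E) - 130 = 35*(-5*6*10) - 130 = 35*(-30*10) - 130 = 35*(-300) - 130 = -10500 - 130 = -10630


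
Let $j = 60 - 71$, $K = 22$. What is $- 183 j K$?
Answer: $44286$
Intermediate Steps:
$j = -11$
$- 183 j K = \left(-183\right) \left(-11\right) 22 = 2013 \cdot 22 = 44286$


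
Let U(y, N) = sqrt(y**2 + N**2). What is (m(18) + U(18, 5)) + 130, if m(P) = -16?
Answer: 114 + sqrt(349) ≈ 132.68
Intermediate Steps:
U(y, N) = sqrt(N**2 + y**2)
(m(18) + U(18, 5)) + 130 = (-16 + sqrt(5**2 + 18**2)) + 130 = (-16 + sqrt(25 + 324)) + 130 = (-16 + sqrt(349)) + 130 = 114 + sqrt(349)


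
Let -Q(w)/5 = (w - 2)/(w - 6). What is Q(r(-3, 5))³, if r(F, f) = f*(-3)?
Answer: -614125/9261 ≈ -66.313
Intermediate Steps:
r(F, f) = -3*f
Q(w) = -5*(-2 + w)/(-6 + w) (Q(w) = -5*(w - 2)/(w - 6) = -5*(-2 + w)/(-6 + w))
Q(r(-3, 5))³ = (5*(2 - (-3)*5)/(-6 - 3*5))³ = (5*(2 - 1*(-15))/(-6 - 15))³ = (5*(2 + 15)/(-21))³ = (5*(-1/21)*17)³ = (-85/21)³ = -614125/9261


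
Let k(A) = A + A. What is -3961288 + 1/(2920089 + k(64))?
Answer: -11567820559495/2920217 ≈ -3.9613e+6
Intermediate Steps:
k(A) = 2*A
-3961288 + 1/(2920089 + k(64)) = -3961288 + 1/(2920089 + 2*64) = -3961288 + 1/(2920089 + 128) = -3961288 + 1/2920217 = -11567820559495/2920217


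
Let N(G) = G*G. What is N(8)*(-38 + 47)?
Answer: 576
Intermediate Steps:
N(G) = G²
N(8)*(-38 + 47) = 8²*(-38 + 47) = 64*9 = 576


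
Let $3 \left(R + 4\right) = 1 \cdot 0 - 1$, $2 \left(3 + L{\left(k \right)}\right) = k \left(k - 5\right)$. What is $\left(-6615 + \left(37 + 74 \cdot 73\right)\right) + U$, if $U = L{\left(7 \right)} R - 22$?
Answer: $- \frac{3646}{3} \approx -1215.3$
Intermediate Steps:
$L{\left(k \right)} = -3 + \frac{k \left(-5 + k\right)}{2}$ ($L{\left(k \right)} = -3 + \frac{k \left(k - 5\right)}{2} = -3 + \frac{k \left(-5 + k\right)}{2}$)
$R = - \frac{13}{3}$ ($R = -4 + \frac{1 \cdot 0 - 1}{3} = -4 + \frac{0 - 1}{3} = -4 + \frac{1}{3} \left(-1\right) = -4 - \frac{1}{3} = - \frac{13}{3} \approx -4.3333$)
$U = - \frac{118}{3}$ ($U = \left(-3 + \frac{7^{2}}{2} - \frac{35}{2}\right) \left(- \frac{13}{3}\right) - 22 = \left(-3 + \frac{1}{2} \cdot 49 - \frac{35}{2}\right) \left(- \frac{13}{3}\right) - 22 = \left(-3 + \frac{49}{2} - \frac{35}{2}\right) \left(- \frac{13}{3}\right) - 22 = 4 \left(- \frac{13}{3}\right) - 22 = - \frac{52}{3} - 22 = - \frac{118}{3} \approx -39.333$)
$\left(-6615 + \left(37 + 74 \cdot 73\right)\right) + U = \left(-6615 + \left(37 + 74 \cdot 73\right)\right) - \frac{118}{3} = \left(-6615 + \left(37 + 5402\right)\right) - \frac{118}{3} = \left(-6615 + 5439\right) - \frac{118}{3} = -1176 - \frac{118}{3} = - \frac{3646}{3}$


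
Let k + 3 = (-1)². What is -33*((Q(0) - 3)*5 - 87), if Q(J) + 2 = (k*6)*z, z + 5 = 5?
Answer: 3696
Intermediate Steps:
z = 0 (z = -5 + 5 = 0)
k = -2 (k = -3 + (-1)² = -3 + 1 = -2)
Q(J) = -2 (Q(J) = -2 - 2*6*0 = -2 - 12*0 = -2 + 0 = -2)
-33*((Q(0) - 3)*5 - 87) = -33*((-2 - 3)*5 - 87) = -33*(-5*5 - 87) = -33*(-25 - 87) = -33*(-112) = 3696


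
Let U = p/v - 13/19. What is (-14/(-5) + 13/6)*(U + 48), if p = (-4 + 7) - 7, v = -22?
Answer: 493041/2090 ≈ 235.90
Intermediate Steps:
p = -4 (p = 3 - 7 = -4)
U = -105/209 (U = -4/(-22) - 13/19 = -4*(-1/22) - 13*1/19 = 2/11 - 13/19 = -105/209 ≈ -0.50239)
(-14/(-5) + 13/6)*(U + 48) = (-14/(-5) + 13/6)*(-105/209 + 48) = (-14*(-⅕) + 13*(⅙))*(9927/209) = (14/5 + 13/6)*(9927/209) = (149/30)*(9927/209) = 493041/2090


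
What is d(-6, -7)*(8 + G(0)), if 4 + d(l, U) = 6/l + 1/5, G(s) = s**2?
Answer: -192/5 ≈ -38.400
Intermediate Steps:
d(l, U) = -19/5 + 6/l (d(l, U) = -4 + (6/l + 1/5) = -4 + (1/5 + 6/l) = -19/5 + 6/l)
d(-6, -7)*(8 + G(0)) = (-19/5 + 6/(-6))*(8 + 0**2) = (-19/5 + 6*(-1/6))*(8 + 0) = (-19/5 - 1)*8 = -24/5*8 = -192/5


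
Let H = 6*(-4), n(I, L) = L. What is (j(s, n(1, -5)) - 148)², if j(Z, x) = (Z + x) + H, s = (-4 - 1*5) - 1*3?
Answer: 35721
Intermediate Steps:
H = -24
s = -12 (s = (-4 - 5) - 3 = -9 - 3 = -12)
j(Z, x) = -24 + Z + x (j(Z, x) = (Z + x) - 24 = -24 + Z + x)
(j(s, n(1, -5)) - 148)² = ((-24 - 12 - 5) - 148)² = (-41 - 148)² = (-189)² = 35721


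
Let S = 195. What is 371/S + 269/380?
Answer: 38687/14820 ≈ 2.6105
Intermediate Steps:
371/S + 269/380 = 371/195 + 269/380 = 38687/14820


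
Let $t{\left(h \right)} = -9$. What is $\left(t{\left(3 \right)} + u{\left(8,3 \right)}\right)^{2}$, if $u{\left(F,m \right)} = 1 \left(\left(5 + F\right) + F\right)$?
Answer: $144$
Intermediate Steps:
$u{\left(F,m \right)} = 5 + 2 F$ ($u{\left(F,m \right)} = 1 \left(5 + 2 F\right) = 5 + 2 F$)
$\left(t{\left(3 \right)} + u{\left(8,3 \right)}\right)^{2} = \left(-9 + \left(5 + 2 \cdot 8\right)\right)^{2} = \left(-9 + \left(5 + 16\right)\right)^{2} = \left(-9 + 21\right)^{2} = 12^{2} = 144$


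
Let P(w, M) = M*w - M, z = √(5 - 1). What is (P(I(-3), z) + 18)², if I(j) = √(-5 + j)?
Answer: 224 + 128*I*√2 ≈ 224.0 + 181.02*I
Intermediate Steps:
z = 2 (z = √4 = 2)
P(w, M) = -M + M*w
(P(I(-3), z) + 18)² = (2*(-1 + √(-5 - 3)) + 18)² = (2*(-1 + √(-8)) + 18)² = (2*(-1 + 2*I*√2) + 18)² = ((-2 + 4*I*√2) + 18)² = (16 + 4*I*√2)²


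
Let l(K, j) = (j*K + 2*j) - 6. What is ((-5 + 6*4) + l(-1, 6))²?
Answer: 361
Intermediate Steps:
l(K, j) = -6 + 2*j + K*j (l(K, j) = (K*j + 2*j) - 6 = (2*j + K*j) - 6 = -6 + 2*j + K*j)
((-5 + 6*4) + l(-1, 6))² = ((-5 + 6*4) + (-6 + 2*6 - 1*6))² = ((-5 + 24) + (-6 + 12 - 6))² = (19 + 0)² = 19² = 361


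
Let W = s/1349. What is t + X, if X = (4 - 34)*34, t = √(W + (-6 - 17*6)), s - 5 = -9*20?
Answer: -1020 + I*√196774583/1349 ≈ -1020.0 + 10.399*I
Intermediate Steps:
s = -175 (s = 5 - 9*20 = 5 - 180 = -175)
W = -175/1349 ≈ -0.12973
t = I*√196774583/1349 (t = √(-175/1349 + (-6 - 17*6)) = √(-175/1349 + (-6 - 102)) = √(-175/1349 - 108) = √(-145867/1349) = I*√196774583/1349 ≈ 10.399*I)
X = -1020 (X = -30*34 = -1020)
t + X = I*√196774583/1349 - 1020 = -1020 + I*√196774583/1349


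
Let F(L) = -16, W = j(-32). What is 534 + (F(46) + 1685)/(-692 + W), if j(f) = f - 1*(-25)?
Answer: 371597/699 ≈ 531.61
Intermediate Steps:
j(f) = 25 + f (j(f) = f + 25 = 25 + f)
W = -7 (W = 25 - 32 = -7)
534 + (F(46) + 1685)/(-692 + W) = 534 + (-16 + 1685)/(-692 - 7) = 534 + 1669/(-699) = 534 + 1669*(-1/699) = 534 - 1669/699 = 371597/699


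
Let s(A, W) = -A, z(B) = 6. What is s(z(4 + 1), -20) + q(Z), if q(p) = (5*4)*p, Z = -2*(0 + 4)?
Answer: -166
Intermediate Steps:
Z = -8 (Z = -2*4 = -8)
q(p) = 20*p
s(z(4 + 1), -20) + q(Z) = -1*6 + 20*(-8) = -6 - 160 = -166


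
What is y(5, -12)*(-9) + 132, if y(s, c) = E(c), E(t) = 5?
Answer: 87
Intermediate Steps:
y(s, c) = 5
y(5, -12)*(-9) + 132 = 5*(-9) + 132 = -45 + 132 = 87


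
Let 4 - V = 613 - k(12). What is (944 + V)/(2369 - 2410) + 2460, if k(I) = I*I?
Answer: 100381/41 ≈ 2448.3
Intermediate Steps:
k(I) = I**2
V = -465 (V = 4 - (613 - 1*12**2) = 4 - (613 - 1*144) = 4 - (613 - 144) = 4 - 1*469 = 4 - 469 = -465)
(944 + V)/(2369 - 2410) + 2460 = (944 - 465)/(2369 - 2410) + 2460 = 479/(-41) + 2460 = 479*(-1/41) + 2460 = -479/41 + 2460 = 100381/41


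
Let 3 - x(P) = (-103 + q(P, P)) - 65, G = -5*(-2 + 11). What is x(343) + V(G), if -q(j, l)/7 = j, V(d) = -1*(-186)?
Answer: 2758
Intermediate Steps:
G = -45 (G = -5*9 = -45)
V(d) = 186
q(j, l) = -7*j
x(P) = 171 + 7*P (x(P) = 3 - ((-103 - 7*P) - 65) = 3 - (-168 - 7*P) = 3 + (168 + 7*P) = 171 + 7*P)
x(343) + V(G) = (171 + 7*343) + 186 = (171 + 2401) + 186 = 2572 + 186 = 2758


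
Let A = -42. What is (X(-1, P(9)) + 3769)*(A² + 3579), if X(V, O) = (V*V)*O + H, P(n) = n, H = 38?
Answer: 20388888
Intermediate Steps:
X(V, O) = 38 + O*V² (X(V, O) = (V*V)*O + 38 = V²*O + 38 = O*V² + 38 = 38 + O*V²)
(X(-1, P(9)) + 3769)*(A² + 3579) = ((38 + 9*(-1)²) + 3769)*((-42)² + 3579) = ((38 + 9*1) + 3769)*(1764 + 3579) = ((38 + 9) + 3769)*5343 = (47 + 3769)*5343 = 3816*5343 = 20388888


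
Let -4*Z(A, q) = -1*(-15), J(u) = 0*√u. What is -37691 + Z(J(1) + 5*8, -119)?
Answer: -150779/4 ≈ -37695.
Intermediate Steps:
J(u) = 0
Z(A, q) = -15/4 (Z(A, q) = -(-1)*(-15)/4 = -¼*15 = -15/4)
-37691 + Z(J(1) + 5*8, -119) = -37691 - 15/4 = -150779/4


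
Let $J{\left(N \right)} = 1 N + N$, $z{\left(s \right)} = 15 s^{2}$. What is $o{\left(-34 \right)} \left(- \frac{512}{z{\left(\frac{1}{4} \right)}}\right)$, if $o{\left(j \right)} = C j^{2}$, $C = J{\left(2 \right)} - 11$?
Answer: $\frac{66289664}{15} \approx 4.4193 \cdot 10^{6}$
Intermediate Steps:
$J{\left(N \right)} = 2 N$ ($J{\left(N \right)} = N + N = 2 N$)
$C = -7$ ($C = 2 \cdot 2 - 11 = 4 - 11 = -7$)
$o{\left(j \right)} = - 7 j^{2}$
$o{\left(-34 \right)} \left(- \frac{512}{z{\left(\frac{1}{4} \right)}}\right) = - 7 \left(-34\right)^{2} \left(- \frac{512}{15 \left(\frac{1}{4}\right)^{2}}\right) = \left(-7\right) 1156 \left(- \frac{512}{15 \left(\frac{1}{4}\right)^{2}}\right) = - 8092 \left(- \frac{512}{15 \cdot \frac{1}{16}}\right) = - 8092 \left(- \frac{512}{\frac{15}{16}}\right) = - 8092 \left(\left(-512\right) \frac{16}{15}\right) = \left(-8092\right) \left(- \frac{8192}{15}\right) = \frac{66289664}{15}$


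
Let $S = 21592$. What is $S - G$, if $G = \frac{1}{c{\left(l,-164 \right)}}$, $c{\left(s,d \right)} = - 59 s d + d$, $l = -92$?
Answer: $\frac{19224566753}{890356} \approx 21592.0$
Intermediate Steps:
$c{\left(s,d \right)} = d - 59 d s$ ($c{\left(s,d \right)} = - 59 d s + d = d - 59 d s$)
$G = - \frac{1}{890356}$ ($G = \frac{1}{\left(-164\right) \left(1 - -5428\right)} = \frac{1}{\left(-164\right) \left(1 + 5428\right)} = \frac{1}{\left(-164\right) 5429} = \frac{1}{-890356} = - \frac{1}{890356} \approx -1.1231 \cdot 10^{-6}$)
$S - G = 21592 - - \frac{1}{890356} = 21592 + \frac{1}{890356} = \frac{19224566753}{890356}$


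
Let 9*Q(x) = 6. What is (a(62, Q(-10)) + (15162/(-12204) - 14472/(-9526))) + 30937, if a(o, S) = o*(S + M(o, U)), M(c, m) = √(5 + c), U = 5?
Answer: 300118978513/9687942 + 62*√67 ≈ 31486.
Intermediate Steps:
Q(x) = ⅔ (Q(x) = (⅑)*6 = ⅔)
a(o, S) = o*(S + √(5 + o))
(a(62, Q(-10)) + (15162/(-12204) - 14472/(-9526))) + 30937 = (62*(⅔ + √(5 + 62)) + (15162/(-12204) - 14472/(-9526))) + 30937 = (62*(⅔ + √67) + (15162*(-1/12204) - 14472*(-1/9526))) + 30937 = ((124/3 + 62*√67) + (-2527/2034 + 7236/4763)) + 30937 = ((124/3 + 62*√67) + 2681923/9687942) + 30937 = (403116859/9687942 + 62*√67) + 30937 = 300118978513/9687942 + 62*√67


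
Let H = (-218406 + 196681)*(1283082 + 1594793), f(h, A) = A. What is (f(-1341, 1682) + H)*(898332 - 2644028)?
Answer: 109144113244839328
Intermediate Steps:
H = -62521834375 (H = -21725*2877875 = -62521834375)
(f(-1341, 1682) + H)*(898332 - 2644028) = (1682 - 62521834375)*(898332 - 2644028) = -62521832693*(-1745696) = 109144113244839328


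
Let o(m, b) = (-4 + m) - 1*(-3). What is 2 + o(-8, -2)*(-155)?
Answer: 1397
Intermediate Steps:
o(m, b) = -1 + m (o(m, b) = (-4 + m) + 3 = -1 + m)
2 + o(-8, -2)*(-155) = 2 + (-1 - 8)*(-155) = 2 - 9*(-155) = 2 + 1395 = 1397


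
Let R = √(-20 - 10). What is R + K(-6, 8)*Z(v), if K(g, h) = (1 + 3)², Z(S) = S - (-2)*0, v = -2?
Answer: -32 + I*√30 ≈ -32.0 + 5.4772*I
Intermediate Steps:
Z(S) = S (Z(S) = S - 1*0 = S + 0 = S)
R = I*√30 (R = √(-30) = I*√30 ≈ 5.4772*I)
K(g, h) = 16 (K(g, h) = 4² = 16)
R + K(-6, 8)*Z(v) = I*√30 + 16*(-2) = I*√30 - 32 = -32 + I*√30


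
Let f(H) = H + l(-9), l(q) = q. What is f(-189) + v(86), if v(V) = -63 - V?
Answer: -347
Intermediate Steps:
f(H) = -9 + H (f(H) = H - 9 = -9 + H)
f(-189) + v(86) = (-9 - 189) + (-63 - 1*86) = -198 + (-63 - 86) = -198 - 149 = -347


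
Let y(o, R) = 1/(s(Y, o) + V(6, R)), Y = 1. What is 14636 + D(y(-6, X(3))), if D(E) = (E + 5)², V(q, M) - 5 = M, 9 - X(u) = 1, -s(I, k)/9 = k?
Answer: 65813900/4489 ≈ 14661.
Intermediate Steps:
s(I, k) = -9*k
X(u) = 8 (X(u) = 9 - 1*1 = 9 - 1 = 8)
V(q, M) = 5 + M
y(o, R) = 1/(5 + R - 9*o) (y(o, R) = 1/(-9*o + (5 + R)) = 1/(5 + R - 9*o))
D(E) = (5 + E)²
14636 + D(y(-6, X(3))) = 14636 + (5 + 1/(5 + 8 - 9*(-6)))² = 14636 + (5 + 1/(5 + 8 + 54))² = 14636 + (5 + 1/67)² = 14636 + (336/67)² = 14636 + 112896/4489 = 65813900/4489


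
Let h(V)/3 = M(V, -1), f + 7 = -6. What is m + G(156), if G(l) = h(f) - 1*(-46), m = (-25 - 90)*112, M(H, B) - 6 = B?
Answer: -12819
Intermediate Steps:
M(H, B) = 6 + B
f = -13 (f = -7 - 6 = -13)
h(V) = 15 (h(V) = 3*(6 - 1) = 3*5 = 15)
m = -12880 (m = -115*112 = -12880)
G(l) = 61 (G(l) = 15 - 1*(-46) = 15 + 46 = 61)
m + G(156) = -12880 + 61 = -12819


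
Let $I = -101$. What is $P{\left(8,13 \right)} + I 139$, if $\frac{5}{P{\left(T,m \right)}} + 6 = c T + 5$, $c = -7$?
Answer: $- \frac{800228}{57} \approx -14039.0$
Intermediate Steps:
$P{\left(T,m \right)} = \frac{5}{-1 - 7 T}$ ($P{\left(T,m \right)} = \frac{5}{-6 - \left(-5 + 7 T\right)} = \frac{5}{-1 - 7 T}$)
$P{\left(8,13 \right)} + I 139 = \frac{5}{-1 - 56} - 14039 = \frac{5}{-57} - 14039 = 5 \left(- \frac{1}{57}\right) - 14039 = - \frac{5}{57} - 14039 = - \frac{800228}{57}$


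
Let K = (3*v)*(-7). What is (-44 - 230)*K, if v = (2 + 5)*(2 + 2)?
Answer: 161112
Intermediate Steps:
v = 28 (v = 7*4 = 28)
K = -588 (K = (3*28)*(-7) = 84*(-7) = -588)
(-44 - 230)*K = (-44 - 230)*(-588) = -274*(-588) = 161112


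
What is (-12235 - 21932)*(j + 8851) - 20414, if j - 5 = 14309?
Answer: -791498969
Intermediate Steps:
j = 14314 (j = 5 + 14309 = 14314)
(-12235 - 21932)*(j + 8851) - 20414 = (-12235 - 21932)*(14314 + 8851) - 20414 = -34167*23165 - 20414 = -791478555 - 20414 = -791498969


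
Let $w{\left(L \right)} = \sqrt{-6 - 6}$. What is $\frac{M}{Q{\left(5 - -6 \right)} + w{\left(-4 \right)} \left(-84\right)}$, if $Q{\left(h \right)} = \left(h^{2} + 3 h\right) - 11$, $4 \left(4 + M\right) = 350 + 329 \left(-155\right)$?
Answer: $- \frac{7244523}{420484} - \frac{2127762 i \sqrt{3}}{105121} \approx -17.229 - 35.059 i$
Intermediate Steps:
$M = - \frac{50661}{4}$ ($M = -4 + \frac{350 + 329 \left(-155\right)}{4} = -4 + \frac{350 - 50995}{4} = -4 + \frac{1}{4} \left(-50645\right) = -4 - \frac{50645}{4} = - \frac{50661}{4} \approx -12665.0$)
$w{\left(L \right)} = 2 i \sqrt{3}$ ($w{\left(L \right)} = \sqrt{-12} = 2 i \sqrt{3}$)
$Q{\left(h \right)} = -11 + h^{2} + 3 h$
$\frac{M}{Q{\left(5 - -6 \right)} + w{\left(-4 \right)} \left(-84\right)} = - \frac{50661}{4 \left(\left(-11 + \left(5 - -6\right)^{2} + 3 \left(5 - -6\right)\right) + 2 i \sqrt{3} \left(-84\right)\right)} = - \frac{50661}{4 \left(\left(-11 + \left(5 + 6\right)^{2} + 3 \left(5 + 6\right)\right) - 168 i \sqrt{3}\right)} = - \frac{50661}{4 \left(\left(-11 + 11^{2} + 3 \cdot 11\right) - 168 i \sqrt{3}\right)} = - \frac{50661}{4 \left(\left(-11 + 121 + 33\right) - 168 i \sqrt{3}\right)} = - \frac{50661}{4 \left(143 - 168 i \sqrt{3}\right)}$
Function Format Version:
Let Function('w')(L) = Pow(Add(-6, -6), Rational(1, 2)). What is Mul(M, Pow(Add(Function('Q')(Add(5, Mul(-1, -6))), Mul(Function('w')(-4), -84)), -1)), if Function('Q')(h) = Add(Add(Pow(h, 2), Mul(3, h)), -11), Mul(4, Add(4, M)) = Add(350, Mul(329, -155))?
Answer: Add(Rational(-7244523, 420484), Mul(Rational(-2127762, 105121), I, Pow(3, Rational(1, 2)))) ≈ Add(-17.229, Mul(-35.059, I))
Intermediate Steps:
M = Rational(-50661, 4) (M = Add(-4, Mul(Rational(1, 4), Add(350, Mul(329, -155)))) = Add(-4, Mul(Rational(1, 4), Add(350, -50995))) = Add(-4, Mul(Rational(1, 4), -50645)) = Add(-4, Rational(-50645, 4)) = Rational(-50661, 4) ≈ -12665.)
Function('w')(L) = Mul(2, I, Pow(3, Rational(1, 2))) (Function('w')(L) = Pow(-12, Rational(1, 2)) = Mul(2, I, Pow(3, Rational(1, 2))))
Function('Q')(h) = Add(-11, Pow(h, 2), Mul(3, h))
Mul(M, Pow(Add(Function('Q')(Add(5, Mul(-1, -6))), Mul(Function('w')(-4), -84)), -1)) = Mul(Rational(-50661, 4), Pow(Add(Add(-11, Pow(Add(5, Mul(-1, -6)), 2), Mul(3, Add(5, Mul(-1, -6)))), Mul(Mul(2, I, Pow(3, Rational(1, 2))), -84)), -1)) = Mul(Rational(-50661, 4), Pow(Add(Add(-11, Pow(Add(5, 6), 2), Mul(3, Add(5, 6))), Mul(-168, I, Pow(3, Rational(1, 2)))), -1)) = Mul(Rational(-50661, 4), Pow(Add(Add(-11, Pow(11, 2), Mul(3, 11)), Mul(-168, I, Pow(3, Rational(1, 2)))), -1)) = Mul(Rational(-50661, 4), Pow(Add(Add(-11, 121, 33), Mul(-168, I, Pow(3, Rational(1, 2)))), -1)) = Mul(Rational(-50661, 4), Pow(Add(143, Mul(-168, I, Pow(3, Rational(1, 2)))), -1))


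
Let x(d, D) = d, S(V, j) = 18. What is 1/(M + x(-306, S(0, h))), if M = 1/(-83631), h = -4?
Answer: -83631/25591087 ≈ -0.0032680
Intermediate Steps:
M = -1/83631 ≈ -1.1957e-5
1/(M + x(-306, S(0, h))) = 1/(-1/83631 - 306) = 1/(-25591087/83631) = -83631/25591087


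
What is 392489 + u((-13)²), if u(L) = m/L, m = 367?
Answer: 66331008/169 ≈ 3.9249e+5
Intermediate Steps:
u(L) = 367/L
392489 + u((-13)²) = 392489 + 367/((-13)²) = 392489 + 367/169 = 66331008/169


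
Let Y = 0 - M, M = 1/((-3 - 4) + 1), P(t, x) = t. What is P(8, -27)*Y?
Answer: 4/3 ≈ 1.3333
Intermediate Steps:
M = -⅙ (M = 1/(-7 + 1) = 1/(-6) = -⅙ ≈ -0.16667)
Y = ⅙ (Y = 0 - 1*(-⅙) = 0 + ⅙ = ⅙ ≈ 0.16667)
P(8, -27)*Y = 8*(⅙) = 4/3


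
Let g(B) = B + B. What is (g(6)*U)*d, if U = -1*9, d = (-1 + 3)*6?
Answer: -1296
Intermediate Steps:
g(B) = 2*B
d = 12 (d = 2*6 = 12)
U = -9
(g(6)*U)*d = ((2*6)*(-9))*12 = (12*(-9))*12 = -108*12 = -1296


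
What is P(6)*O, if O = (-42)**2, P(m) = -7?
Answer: -12348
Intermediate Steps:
O = 1764
P(6)*O = -7*1764 = -12348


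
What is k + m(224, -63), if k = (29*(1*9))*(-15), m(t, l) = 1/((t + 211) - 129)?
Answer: -1197989/306 ≈ -3915.0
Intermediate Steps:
m(t, l) = 1/(82 + t) (m(t, l) = 1/((211 + t) - 129) = 1/(82 + t))
k = -3915 (k = (29*9)*(-15) = 261*(-15) = -3915)
k + m(224, -63) = -3915 + 1/(82 + 224) = -3915 + 1/306 = -1197989/306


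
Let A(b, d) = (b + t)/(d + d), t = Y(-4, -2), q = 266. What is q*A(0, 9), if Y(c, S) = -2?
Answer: -266/9 ≈ -29.556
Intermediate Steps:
t = -2
A(b, d) = (-2 + b)/(2*d) (A(b, d) = (b - 2)/(d + d) = (-2 + b)/((2*d)) = (-2 + b)*(1/(2*d)) = (-2 + b)/(2*d))
q*A(0, 9) = 266*((1/2)*(-2 + 0)/9) = 266*((1/2)*(1/9)*(-2)) = 266*(-1/9) = -266/9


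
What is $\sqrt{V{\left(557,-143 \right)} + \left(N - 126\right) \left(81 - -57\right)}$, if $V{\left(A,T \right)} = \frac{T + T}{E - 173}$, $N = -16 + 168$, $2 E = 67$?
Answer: $\frac{2 \sqrt{7762586}}{93} \approx 59.917$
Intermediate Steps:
$E = \frac{67}{2}$ ($E = \frac{1}{2} \cdot 67 = \frac{67}{2} \approx 33.5$)
$N = 152$
$V{\left(A,T \right)} = - \frac{4 T}{279}$ ($V{\left(A,T \right)} = \frac{T + T}{\frac{67}{2} - 173} = \frac{2 T}{- \frac{279}{2}} = 2 T \left(- \frac{2}{279}\right) = - \frac{4 T}{279}$)
$\sqrt{V{\left(557,-143 \right)} + \left(N - 126\right) \left(81 - -57\right)} = \sqrt{\left(- \frac{4}{279}\right) \left(-143\right) + \left(152 - 126\right) \left(81 - -57\right)} = \sqrt{\frac{572}{279} + 26 \left(81 + 57\right)} = \sqrt{\frac{572}{279} + 26 \cdot 138} = \sqrt{\frac{572}{279} + 3588} = \sqrt{\frac{1001624}{279}} = \frac{2 \sqrt{7762586}}{93}$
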